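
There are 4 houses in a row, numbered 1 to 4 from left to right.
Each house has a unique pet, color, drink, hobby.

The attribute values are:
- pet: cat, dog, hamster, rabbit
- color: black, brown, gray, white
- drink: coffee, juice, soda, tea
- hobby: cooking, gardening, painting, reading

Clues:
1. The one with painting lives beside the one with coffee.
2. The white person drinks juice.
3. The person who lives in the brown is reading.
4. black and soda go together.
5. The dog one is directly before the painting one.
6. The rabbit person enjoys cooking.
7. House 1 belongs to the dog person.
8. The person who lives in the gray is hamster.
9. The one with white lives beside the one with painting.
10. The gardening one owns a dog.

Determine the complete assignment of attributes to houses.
Solution:

House | Pet | Color | Drink | Hobby
-----------------------------------
  1   | dog | white | juice | gardening
  2   | hamster | gray | tea | painting
  3   | cat | brown | coffee | reading
  4   | rabbit | black | soda | cooking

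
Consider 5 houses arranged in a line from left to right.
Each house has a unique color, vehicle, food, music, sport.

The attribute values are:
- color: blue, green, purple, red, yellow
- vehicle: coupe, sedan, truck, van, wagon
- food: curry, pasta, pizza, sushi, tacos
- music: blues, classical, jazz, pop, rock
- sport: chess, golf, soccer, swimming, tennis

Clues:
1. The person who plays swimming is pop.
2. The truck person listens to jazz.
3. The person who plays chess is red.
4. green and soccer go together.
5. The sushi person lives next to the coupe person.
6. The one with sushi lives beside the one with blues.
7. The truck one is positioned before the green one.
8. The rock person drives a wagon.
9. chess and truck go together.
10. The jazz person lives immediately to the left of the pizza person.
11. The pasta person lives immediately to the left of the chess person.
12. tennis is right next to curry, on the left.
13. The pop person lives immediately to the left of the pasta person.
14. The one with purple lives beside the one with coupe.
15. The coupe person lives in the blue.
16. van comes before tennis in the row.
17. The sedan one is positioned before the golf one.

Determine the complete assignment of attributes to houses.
Solution:

House | Color | Vehicle | Food | Music | Sport
----------------------------------------------
  1   | purple | van | sushi | pop | swimming
  2   | blue | coupe | pasta | blues | tennis
  3   | red | truck | curry | jazz | chess
  4   | green | sedan | pizza | classical | soccer
  5   | yellow | wagon | tacos | rock | golf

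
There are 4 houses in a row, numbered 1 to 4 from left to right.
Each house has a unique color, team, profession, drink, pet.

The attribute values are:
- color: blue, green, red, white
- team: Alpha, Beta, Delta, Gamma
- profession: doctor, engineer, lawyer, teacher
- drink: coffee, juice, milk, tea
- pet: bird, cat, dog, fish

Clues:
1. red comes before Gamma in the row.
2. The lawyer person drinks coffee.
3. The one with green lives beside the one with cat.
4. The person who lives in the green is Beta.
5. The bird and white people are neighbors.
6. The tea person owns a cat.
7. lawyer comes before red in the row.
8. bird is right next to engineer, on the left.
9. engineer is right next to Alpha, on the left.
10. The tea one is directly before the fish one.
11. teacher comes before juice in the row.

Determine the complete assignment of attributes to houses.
Solution:

House | Color | Team | Profession | Drink | Pet
-----------------------------------------------
  1   | green | Beta | lawyer | coffee | bird
  2   | white | Delta | engineer | tea | cat
  3   | red | Alpha | teacher | milk | fish
  4   | blue | Gamma | doctor | juice | dog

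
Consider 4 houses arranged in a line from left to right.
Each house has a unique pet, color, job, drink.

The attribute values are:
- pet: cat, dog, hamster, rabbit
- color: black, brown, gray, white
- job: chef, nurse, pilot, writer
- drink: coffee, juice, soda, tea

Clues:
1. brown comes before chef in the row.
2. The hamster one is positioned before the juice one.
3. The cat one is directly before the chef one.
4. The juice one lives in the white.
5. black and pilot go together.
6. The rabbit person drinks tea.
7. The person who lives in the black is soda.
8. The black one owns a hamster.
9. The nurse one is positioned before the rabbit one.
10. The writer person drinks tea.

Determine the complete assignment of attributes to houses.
Solution:

House | Pet | Color | Job | Drink
---------------------------------
  1   | hamster | black | pilot | soda
  2   | cat | brown | nurse | coffee
  3   | dog | white | chef | juice
  4   | rabbit | gray | writer | tea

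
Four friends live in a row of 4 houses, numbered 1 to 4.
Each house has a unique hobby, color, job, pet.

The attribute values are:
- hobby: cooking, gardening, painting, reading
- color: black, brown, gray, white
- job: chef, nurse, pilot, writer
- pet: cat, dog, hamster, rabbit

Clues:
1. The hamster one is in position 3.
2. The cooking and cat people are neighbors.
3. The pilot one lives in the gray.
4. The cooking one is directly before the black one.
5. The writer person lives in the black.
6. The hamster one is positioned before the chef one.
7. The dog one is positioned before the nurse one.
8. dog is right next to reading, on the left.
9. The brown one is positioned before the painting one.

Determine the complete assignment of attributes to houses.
Solution:

House | Hobby | Color | Job | Pet
---------------------------------
  1   | cooking | gray | pilot | dog
  2   | reading | black | writer | cat
  3   | gardening | brown | nurse | hamster
  4   | painting | white | chef | rabbit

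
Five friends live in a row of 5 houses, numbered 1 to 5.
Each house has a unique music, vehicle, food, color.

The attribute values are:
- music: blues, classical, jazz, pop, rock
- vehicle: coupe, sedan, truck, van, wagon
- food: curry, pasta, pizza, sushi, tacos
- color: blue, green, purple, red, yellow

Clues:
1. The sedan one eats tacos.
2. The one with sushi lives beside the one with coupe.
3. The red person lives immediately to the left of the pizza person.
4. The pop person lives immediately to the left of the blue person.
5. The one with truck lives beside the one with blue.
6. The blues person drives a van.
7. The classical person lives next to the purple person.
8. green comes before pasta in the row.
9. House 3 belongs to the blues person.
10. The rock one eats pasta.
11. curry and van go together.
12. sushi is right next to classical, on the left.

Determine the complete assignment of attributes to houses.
Solution:

House | Music | Vehicle | Food | Color
--------------------------------------
  1   | pop | truck | sushi | red
  2   | classical | coupe | pizza | blue
  3   | blues | van | curry | purple
  4   | jazz | sedan | tacos | green
  5   | rock | wagon | pasta | yellow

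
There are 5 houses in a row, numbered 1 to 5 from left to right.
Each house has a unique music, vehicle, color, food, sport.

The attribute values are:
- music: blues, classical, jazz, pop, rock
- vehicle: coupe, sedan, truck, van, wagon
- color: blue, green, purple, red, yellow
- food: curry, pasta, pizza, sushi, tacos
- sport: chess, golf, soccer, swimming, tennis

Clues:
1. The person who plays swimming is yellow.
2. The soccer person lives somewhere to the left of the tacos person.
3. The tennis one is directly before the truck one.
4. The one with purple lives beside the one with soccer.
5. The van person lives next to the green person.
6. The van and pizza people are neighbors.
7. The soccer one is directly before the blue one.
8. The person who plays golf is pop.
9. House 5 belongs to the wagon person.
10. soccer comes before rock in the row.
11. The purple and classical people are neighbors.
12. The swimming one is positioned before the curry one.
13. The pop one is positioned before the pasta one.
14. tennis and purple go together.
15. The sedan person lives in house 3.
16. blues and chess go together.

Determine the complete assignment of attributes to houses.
Solution:

House | Music | Vehicle | Color | Food | Sport
----------------------------------------------
  1   | jazz | van | purple | sushi | tennis
  2   | classical | truck | green | pizza | soccer
  3   | pop | sedan | blue | tacos | golf
  4   | rock | coupe | yellow | pasta | swimming
  5   | blues | wagon | red | curry | chess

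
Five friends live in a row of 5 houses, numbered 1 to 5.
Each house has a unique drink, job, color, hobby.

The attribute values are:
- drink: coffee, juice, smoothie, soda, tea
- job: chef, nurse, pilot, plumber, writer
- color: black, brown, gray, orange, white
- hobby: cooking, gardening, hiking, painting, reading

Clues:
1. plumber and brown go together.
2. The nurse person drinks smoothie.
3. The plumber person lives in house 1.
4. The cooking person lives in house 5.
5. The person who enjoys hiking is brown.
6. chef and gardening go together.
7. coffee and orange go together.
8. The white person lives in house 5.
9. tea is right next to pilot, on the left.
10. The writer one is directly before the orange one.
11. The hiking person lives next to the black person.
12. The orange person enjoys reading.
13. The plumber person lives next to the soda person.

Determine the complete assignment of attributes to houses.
Solution:

House | Drink | Job | Color | Hobby
-----------------------------------
  1   | juice | plumber | brown | hiking
  2   | soda | chef | black | gardening
  3   | tea | writer | gray | painting
  4   | coffee | pilot | orange | reading
  5   | smoothie | nurse | white | cooking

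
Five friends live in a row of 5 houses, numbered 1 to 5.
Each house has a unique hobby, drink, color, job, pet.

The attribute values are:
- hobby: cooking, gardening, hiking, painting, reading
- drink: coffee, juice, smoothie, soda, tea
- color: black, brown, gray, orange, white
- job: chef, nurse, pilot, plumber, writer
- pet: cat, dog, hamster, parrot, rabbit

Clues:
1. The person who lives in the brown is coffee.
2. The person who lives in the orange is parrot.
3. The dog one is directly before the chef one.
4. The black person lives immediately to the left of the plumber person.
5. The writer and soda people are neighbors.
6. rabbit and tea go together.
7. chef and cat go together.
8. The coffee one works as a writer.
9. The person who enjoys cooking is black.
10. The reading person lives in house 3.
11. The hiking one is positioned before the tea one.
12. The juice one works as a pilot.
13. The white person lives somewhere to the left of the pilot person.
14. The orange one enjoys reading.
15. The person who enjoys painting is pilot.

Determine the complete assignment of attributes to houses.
Solution:

House | Hobby | Drink | Color | Job | Pet
-----------------------------------------
  1   | hiking | coffee | brown | writer | dog
  2   | cooking | soda | black | chef | cat
  3   | reading | smoothie | orange | plumber | parrot
  4   | gardening | tea | white | nurse | rabbit
  5   | painting | juice | gray | pilot | hamster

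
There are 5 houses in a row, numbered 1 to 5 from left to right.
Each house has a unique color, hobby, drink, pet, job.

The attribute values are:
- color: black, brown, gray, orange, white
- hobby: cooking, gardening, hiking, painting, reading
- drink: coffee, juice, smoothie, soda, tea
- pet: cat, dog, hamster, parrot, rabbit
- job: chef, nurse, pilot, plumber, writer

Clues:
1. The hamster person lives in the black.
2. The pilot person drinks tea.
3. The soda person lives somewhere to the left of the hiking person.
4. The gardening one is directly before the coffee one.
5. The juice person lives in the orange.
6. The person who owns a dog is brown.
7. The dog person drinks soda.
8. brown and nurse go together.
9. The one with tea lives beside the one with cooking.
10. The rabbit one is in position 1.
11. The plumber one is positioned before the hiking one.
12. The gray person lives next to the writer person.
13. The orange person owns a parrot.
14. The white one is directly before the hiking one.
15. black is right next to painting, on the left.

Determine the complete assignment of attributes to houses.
Solution:

House | Color | Hobby | Drink | Pet | Job
-----------------------------------------
  1   | gray | gardening | tea | rabbit | pilot
  2   | black | cooking | coffee | hamster | writer
  3   | brown | painting | soda | dog | nurse
  4   | white | reading | smoothie | cat | plumber
  5   | orange | hiking | juice | parrot | chef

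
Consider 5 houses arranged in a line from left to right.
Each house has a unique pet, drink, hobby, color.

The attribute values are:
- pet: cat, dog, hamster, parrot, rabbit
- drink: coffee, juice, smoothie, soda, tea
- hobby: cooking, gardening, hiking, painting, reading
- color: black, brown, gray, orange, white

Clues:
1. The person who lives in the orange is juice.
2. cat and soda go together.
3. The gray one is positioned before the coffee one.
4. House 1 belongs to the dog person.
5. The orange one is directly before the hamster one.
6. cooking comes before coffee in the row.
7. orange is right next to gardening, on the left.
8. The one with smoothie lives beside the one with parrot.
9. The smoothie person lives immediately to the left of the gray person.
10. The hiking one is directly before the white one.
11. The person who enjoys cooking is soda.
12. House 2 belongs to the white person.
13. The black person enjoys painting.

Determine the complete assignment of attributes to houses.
Solution:

House | Pet | Drink | Hobby | Color
-----------------------------------
  1   | dog | juice | hiking | orange
  2   | hamster | smoothie | gardening | white
  3   | parrot | tea | reading | gray
  4   | cat | soda | cooking | brown
  5   | rabbit | coffee | painting | black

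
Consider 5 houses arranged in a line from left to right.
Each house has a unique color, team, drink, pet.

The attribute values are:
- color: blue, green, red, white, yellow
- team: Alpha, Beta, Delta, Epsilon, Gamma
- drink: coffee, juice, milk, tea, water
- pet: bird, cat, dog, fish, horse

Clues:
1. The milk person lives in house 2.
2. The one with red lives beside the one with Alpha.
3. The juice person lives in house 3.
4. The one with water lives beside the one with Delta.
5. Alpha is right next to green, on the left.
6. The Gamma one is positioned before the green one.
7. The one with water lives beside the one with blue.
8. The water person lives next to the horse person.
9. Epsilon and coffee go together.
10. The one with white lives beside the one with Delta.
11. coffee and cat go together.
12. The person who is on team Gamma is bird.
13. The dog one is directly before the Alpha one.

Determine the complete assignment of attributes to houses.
Solution:

House | Color | Team | Drink | Pet
----------------------------------
  1   | white | Gamma | water | bird
  2   | blue | Delta | milk | horse
  3   | red | Beta | juice | dog
  4   | yellow | Alpha | tea | fish
  5   | green | Epsilon | coffee | cat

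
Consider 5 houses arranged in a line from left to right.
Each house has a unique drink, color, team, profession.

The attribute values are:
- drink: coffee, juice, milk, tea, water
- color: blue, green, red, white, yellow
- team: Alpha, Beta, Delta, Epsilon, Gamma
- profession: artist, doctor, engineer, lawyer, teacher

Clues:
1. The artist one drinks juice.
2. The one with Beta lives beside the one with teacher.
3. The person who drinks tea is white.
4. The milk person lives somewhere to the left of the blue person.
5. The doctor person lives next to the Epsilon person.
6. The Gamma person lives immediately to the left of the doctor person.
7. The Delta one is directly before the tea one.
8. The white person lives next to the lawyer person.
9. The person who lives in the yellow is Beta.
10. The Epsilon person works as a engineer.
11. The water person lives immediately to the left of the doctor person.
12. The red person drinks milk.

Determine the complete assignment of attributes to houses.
Solution:

House | Drink | Color | Team | Profession
-----------------------------------------
  1   | juice | yellow | Beta | artist
  2   | water | green | Gamma | teacher
  3   | milk | red | Delta | doctor
  4   | tea | white | Epsilon | engineer
  5   | coffee | blue | Alpha | lawyer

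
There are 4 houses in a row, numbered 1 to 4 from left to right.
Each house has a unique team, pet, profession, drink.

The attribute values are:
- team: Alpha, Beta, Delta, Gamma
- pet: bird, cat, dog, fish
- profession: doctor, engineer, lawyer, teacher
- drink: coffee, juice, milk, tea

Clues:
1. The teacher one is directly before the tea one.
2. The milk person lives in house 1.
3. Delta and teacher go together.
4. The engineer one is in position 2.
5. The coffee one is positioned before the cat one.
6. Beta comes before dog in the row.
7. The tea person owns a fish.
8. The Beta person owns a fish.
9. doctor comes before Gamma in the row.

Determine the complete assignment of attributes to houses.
Solution:

House | Team | Pet | Profession | Drink
---------------------------------------
  1   | Delta | bird | teacher | milk
  2   | Beta | fish | engineer | tea
  3   | Alpha | dog | doctor | coffee
  4   | Gamma | cat | lawyer | juice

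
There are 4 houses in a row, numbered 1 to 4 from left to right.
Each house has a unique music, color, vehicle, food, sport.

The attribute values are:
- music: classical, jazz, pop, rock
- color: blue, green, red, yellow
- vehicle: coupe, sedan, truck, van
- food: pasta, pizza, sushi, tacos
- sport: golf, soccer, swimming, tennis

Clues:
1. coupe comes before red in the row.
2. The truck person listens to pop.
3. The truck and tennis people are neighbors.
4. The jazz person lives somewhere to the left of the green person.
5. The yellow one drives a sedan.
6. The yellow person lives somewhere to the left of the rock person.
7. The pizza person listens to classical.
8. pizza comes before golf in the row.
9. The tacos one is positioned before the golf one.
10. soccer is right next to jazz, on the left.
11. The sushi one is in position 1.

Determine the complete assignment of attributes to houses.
Solution:

House | Music | Color | Vehicle | Food | Sport
----------------------------------------------
  1   | pop | blue | truck | sushi | soccer
  2   | jazz | yellow | sedan | tacos | tennis
  3   | classical | green | coupe | pizza | swimming
  4   | rock | red | van | pasta | golf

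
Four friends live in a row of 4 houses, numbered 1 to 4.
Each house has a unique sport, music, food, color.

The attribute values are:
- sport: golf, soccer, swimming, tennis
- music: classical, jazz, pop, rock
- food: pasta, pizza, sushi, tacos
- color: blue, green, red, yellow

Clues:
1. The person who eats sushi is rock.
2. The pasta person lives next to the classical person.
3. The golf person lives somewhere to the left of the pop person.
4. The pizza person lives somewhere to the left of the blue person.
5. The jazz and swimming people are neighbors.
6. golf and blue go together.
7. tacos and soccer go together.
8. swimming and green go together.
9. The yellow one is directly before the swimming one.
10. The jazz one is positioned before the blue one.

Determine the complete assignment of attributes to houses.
Solution:

House | Sport | Music | Food | Color
------------------------------------
  1   | tennis | jazz | pasta | yellow
  2   | swimming | classical | pizza | green
  3   | golf | rock | sushi | blue
  4   | soccer | pop | tacos | red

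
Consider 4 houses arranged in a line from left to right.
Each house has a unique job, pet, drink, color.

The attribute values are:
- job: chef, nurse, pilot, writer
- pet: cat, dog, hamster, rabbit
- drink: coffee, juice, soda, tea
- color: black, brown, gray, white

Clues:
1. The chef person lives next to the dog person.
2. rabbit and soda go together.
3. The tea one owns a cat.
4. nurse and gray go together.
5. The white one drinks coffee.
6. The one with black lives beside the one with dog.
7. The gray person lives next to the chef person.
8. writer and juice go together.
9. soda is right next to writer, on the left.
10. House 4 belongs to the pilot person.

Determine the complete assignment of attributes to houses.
Solution:

House | Job | Pet | Drink | Color
---------------------------------
  1   | nurse | cat | tea | gray
  2   | chef | rabbit | soda | black
  3   | writer | dog | juice | brown
  4   | pilot | hamster | coffee | white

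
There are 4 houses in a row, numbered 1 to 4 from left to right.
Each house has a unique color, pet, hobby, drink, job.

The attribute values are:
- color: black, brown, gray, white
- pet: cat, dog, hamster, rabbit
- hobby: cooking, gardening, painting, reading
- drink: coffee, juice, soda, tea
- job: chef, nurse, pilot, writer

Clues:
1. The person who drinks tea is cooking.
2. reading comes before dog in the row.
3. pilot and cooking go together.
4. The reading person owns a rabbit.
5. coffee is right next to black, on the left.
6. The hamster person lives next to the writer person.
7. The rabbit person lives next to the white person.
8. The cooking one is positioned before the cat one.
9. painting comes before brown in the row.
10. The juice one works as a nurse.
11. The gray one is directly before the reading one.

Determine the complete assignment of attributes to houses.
Solution:

House | Color | Pet | Hobby | Drink | Job
-----------------------------------------
  1   | gray | hamster | painting | coffee | chef
  2   | black | rabbit | reading | soda | writer
  3   | white | dog | cooking | tea | pilot
  4   | brown | cat | gardening | juice | nurse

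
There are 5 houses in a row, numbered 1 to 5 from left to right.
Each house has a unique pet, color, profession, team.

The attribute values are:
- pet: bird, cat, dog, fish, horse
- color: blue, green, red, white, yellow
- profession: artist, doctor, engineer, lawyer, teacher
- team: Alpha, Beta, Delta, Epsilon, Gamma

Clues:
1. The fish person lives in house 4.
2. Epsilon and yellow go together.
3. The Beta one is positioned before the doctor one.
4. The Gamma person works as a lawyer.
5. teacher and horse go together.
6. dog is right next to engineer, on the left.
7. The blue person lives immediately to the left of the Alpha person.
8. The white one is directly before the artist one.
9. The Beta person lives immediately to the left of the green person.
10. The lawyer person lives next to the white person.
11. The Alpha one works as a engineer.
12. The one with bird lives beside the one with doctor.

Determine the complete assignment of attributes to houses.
Solution:

House | Pet | Color | Profession | Team
---------------------------------------
  1   | dog | blue | lawyer | Gamma
  2   | cat | white | engineer | Alpha
  3   | bird | red | artist | Beta
  4   | fish | green | doctor | Delta
  5   | horse | yellow | teacher | Epsilon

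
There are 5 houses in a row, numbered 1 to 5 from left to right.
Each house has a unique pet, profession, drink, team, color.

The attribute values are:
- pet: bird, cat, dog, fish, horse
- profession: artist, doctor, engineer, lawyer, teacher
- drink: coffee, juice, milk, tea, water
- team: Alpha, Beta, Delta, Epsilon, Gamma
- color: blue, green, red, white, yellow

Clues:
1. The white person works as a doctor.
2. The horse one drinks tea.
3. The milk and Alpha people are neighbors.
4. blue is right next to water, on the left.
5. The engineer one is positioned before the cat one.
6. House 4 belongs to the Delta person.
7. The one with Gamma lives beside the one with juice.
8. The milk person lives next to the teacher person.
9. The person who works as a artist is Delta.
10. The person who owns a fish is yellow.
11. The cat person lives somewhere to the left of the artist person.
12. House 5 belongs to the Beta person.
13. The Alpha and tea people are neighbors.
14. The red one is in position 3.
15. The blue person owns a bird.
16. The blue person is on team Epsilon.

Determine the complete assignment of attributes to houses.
Solution:

House | Pet | Profession | Drink | Team | Color
-----------------------------------------------
  1   | bird | engineer | milk | Epsilon | blue
  2   | cat | teacher | water | Alpha | green
  3   | horse | lawyer | tea | Gamma | red
  4   | fish | artist | juice | Delta | yellow
  5   | dog | doctor | coffee | Beta | white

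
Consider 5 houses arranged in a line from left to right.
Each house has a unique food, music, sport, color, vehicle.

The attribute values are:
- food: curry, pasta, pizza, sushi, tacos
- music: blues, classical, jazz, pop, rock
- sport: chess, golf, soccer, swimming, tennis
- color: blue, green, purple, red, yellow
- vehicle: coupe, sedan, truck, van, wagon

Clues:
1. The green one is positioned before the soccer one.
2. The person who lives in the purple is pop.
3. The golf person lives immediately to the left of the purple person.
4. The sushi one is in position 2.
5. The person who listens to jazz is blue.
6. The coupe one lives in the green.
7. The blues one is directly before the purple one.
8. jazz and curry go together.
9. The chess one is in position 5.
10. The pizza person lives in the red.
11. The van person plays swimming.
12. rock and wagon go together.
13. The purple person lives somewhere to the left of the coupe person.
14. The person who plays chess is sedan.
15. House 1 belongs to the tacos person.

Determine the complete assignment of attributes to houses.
Solution:

House | Food | Music | Sport | Color | Vehicle
----------------------------------------------
  1   | tacos | blues | golf | yellow | truck
  2   | sushi | pop | swimming | purple | van
  3   | pasta | classical | tennis | green | coupe
  4   | pizza | rock | soccer | red | wagon
  5   | curry | jazz | chess | blue | sedan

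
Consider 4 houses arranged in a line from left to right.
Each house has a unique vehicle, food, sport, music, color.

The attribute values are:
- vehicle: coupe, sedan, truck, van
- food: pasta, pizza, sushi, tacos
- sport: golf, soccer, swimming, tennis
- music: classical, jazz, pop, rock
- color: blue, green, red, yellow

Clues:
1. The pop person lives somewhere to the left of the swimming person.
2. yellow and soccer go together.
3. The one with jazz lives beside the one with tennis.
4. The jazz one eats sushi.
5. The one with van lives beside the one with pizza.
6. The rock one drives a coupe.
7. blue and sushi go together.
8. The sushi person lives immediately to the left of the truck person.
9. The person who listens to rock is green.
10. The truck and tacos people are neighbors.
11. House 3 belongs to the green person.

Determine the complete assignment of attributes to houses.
Solution:

House | Vehicle | Food | Sport | Music | Color
----------------------------------------------
  1   | van | sushi | golf | jazz | blue
  2   | truck | pizza | tennis | pop | red
  3   | coupe | tacos | swimming | rock | green
  4   | sedan | pasta | soccer | classical | yellow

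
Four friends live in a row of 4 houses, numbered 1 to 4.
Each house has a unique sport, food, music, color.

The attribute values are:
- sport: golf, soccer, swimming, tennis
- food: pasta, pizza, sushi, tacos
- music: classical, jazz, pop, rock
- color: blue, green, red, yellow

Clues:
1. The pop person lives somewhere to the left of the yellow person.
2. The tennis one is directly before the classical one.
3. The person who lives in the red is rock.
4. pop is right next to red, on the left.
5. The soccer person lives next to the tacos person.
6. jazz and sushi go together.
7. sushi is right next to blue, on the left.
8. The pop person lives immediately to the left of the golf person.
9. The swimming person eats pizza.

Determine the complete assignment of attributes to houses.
Solution:

House | Sport | Food | Music | Color
------------------------------------
  1   | soccer | pasta | pop | green
  2   | golf | tacos | rock | red
  3   | tennis | sushi | jazz | yellow
  4   | swimming | pizza | classical | blue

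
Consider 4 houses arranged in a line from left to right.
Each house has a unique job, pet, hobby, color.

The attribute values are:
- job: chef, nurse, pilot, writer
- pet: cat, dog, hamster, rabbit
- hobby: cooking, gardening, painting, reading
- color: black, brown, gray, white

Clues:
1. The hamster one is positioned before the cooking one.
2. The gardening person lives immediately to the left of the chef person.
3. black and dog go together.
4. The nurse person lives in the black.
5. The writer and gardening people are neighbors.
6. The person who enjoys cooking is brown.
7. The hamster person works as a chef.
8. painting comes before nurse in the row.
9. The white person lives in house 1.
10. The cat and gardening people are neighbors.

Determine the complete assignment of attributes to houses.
Solution:

House | Job | Pet | Hobby | Color
---------------------------------
  1   | writer | cat | painting | white
  2   | nurse | dog | gardening | black
  3   | chef | hamster | reading | gray
  4   | pilot | rabbit | cooking | brown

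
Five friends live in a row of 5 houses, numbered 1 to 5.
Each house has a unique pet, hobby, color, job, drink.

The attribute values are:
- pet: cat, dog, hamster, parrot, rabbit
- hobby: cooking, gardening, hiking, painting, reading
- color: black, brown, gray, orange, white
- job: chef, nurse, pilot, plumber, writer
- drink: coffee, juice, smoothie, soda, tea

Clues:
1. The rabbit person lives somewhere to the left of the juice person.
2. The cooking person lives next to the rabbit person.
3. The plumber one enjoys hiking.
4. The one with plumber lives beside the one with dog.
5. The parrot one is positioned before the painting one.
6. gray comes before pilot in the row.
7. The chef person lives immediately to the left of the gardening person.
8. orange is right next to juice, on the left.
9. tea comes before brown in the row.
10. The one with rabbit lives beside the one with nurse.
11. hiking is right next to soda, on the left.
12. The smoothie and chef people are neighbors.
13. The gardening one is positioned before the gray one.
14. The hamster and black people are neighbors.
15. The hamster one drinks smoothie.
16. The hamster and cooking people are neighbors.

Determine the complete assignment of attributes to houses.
Solution:

House | Pet | Hobby | Color | Job | Drink
-----------------------------------------
  1   | hamster | hiking | white | plumber | smoothie
  2   | dog | cooking | black | chef | soda
  3   | rabbit | gardening | orange | writer | tea
  4   | parrot | reading | gray | nurse | juice
  5   | cat | painting | brown | pilot | coffee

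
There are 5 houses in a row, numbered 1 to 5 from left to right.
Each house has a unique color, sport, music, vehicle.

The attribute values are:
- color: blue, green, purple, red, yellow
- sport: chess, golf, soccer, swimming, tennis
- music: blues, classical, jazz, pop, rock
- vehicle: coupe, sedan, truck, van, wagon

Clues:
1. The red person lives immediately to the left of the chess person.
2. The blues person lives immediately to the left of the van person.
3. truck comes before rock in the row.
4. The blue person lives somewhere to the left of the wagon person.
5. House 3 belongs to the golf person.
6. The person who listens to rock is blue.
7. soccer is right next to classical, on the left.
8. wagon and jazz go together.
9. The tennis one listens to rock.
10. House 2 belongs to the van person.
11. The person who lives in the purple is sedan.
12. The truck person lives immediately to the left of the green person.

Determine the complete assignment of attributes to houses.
Solution:

House | Color | Sport | Music | Vehicle
---------------------------------------
  1   | red | soccer | blues | truck
  2   | green | chess | classical | van
  3   | purple | golf | pop | sedan
  4   | blue | tennis | rock | coupe
  5   | yellow | swimming | jazz | wagon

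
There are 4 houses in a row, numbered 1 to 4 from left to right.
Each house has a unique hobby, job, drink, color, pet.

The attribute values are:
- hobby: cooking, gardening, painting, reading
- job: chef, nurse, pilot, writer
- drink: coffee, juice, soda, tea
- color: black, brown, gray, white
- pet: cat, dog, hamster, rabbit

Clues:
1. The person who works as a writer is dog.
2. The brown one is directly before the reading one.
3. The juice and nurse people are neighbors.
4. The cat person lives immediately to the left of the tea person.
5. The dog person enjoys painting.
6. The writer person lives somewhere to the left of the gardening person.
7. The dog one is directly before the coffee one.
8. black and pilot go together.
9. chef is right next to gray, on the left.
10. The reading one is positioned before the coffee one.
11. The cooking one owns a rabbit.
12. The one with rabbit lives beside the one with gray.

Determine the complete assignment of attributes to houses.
Solution:

House | Hobby | Job | Drink | Color | Pet
-----------------------------------------
  1   | cooking | chef | juice | brown | rabbit
  2   | reading | nurse | soda | gray | cat
  3   | painting | writer | tea | white | dog
  4   | gardening | pilot | coffee | black | hamster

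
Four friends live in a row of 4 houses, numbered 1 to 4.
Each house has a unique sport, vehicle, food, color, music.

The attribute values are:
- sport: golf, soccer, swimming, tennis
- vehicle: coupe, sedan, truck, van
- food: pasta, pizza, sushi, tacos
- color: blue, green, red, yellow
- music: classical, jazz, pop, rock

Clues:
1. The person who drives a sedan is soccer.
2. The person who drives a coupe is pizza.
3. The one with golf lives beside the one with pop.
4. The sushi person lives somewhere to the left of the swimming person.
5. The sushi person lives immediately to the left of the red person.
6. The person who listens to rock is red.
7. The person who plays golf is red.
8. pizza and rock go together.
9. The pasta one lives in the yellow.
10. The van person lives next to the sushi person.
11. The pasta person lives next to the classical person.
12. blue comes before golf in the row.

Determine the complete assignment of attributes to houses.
Solution:

House | Sport | Vehicle | Food | Color | Music
----------------------------------------------
  1   | tennis | van | pasta | yellow | jazz
  2   | soccer | sedan | sushi | blue | classical
  3   | golf | coupe | pizza | red | rock
  4   | swimming | truck | tacos | green | pop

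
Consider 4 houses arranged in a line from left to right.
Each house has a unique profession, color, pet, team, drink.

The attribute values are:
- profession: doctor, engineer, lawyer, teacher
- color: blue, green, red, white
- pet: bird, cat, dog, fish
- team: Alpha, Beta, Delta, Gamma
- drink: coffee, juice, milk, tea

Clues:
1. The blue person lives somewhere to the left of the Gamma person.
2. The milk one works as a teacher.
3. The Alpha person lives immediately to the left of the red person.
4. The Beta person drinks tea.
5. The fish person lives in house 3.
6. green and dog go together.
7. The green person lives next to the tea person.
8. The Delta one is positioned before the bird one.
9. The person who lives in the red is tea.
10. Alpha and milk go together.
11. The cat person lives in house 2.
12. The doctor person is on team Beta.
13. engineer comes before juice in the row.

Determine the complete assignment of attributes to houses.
Solution:

House | Profession | Color | Pet | Team | Drink
-----------------------------------------------
  1   | teacher | green | dog | Alpha | milk
  2   | doctor | red | cat | Beta | tea
  3   | engineer | blue | fish | Delta | coffee
  4   | lawyer | white | bird | Gamma | juice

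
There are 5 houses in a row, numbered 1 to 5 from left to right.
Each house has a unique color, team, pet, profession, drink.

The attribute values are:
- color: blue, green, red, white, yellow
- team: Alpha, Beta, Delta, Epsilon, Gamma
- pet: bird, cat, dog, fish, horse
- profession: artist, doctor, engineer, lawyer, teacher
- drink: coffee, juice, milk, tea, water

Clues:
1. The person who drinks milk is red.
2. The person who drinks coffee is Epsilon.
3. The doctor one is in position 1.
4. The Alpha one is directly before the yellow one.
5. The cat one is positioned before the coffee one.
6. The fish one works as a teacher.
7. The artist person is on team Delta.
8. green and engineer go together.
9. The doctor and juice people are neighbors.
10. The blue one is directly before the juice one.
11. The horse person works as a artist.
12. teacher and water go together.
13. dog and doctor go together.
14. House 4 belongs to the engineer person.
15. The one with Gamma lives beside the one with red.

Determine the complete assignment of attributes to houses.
Solution:

House | Color | Team | Pet | Profession | Drink
-----------------------------------------------
  1   | blue | Alpha | dog | doctor | tea
  2   | yellow | Gamma | cat | lawyer | juice
  3   | red | Delta | horse | artist | milk
  4   | green | Epsilon | bird | engineer | coffee
  5   | white | Beta | fish | teacher | water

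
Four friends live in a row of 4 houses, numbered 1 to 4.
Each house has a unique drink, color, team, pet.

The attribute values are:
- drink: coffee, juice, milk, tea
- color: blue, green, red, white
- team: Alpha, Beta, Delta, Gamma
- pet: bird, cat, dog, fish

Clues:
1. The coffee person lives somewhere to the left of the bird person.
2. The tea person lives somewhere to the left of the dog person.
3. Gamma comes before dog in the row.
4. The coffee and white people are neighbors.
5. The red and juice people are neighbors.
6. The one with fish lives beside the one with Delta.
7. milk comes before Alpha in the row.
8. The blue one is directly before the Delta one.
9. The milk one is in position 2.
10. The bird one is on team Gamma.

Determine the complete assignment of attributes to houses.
Solution:

House | Drink | Color | Team | Pet
----------------------------------
  1   | coffee | blue | Beta | fish
  2   | milk | white | Delta | cat
  3   | tea | red | Gamma | bird
  4   | juice | green | Alpha | dog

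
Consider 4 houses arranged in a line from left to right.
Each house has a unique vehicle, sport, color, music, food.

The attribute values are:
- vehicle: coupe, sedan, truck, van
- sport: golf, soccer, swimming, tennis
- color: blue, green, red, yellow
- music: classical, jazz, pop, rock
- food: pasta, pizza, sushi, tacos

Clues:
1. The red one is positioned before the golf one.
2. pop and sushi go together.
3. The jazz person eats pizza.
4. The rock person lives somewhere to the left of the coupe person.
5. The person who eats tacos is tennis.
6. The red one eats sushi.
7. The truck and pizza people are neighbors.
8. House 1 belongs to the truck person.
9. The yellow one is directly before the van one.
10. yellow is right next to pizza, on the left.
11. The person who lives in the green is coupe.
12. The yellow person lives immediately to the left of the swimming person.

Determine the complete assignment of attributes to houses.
Solution:

House | Vehicle | Sport | Color | Music | Food
----------------------------------------------
  1   | truck | tennis | yellow | rock | tacos
  2   | van | swimming | blue | jazz | pizza
  3   | sedan | soccer | red | pop | sushi
  4   | coupe | golf | green | classical | pasta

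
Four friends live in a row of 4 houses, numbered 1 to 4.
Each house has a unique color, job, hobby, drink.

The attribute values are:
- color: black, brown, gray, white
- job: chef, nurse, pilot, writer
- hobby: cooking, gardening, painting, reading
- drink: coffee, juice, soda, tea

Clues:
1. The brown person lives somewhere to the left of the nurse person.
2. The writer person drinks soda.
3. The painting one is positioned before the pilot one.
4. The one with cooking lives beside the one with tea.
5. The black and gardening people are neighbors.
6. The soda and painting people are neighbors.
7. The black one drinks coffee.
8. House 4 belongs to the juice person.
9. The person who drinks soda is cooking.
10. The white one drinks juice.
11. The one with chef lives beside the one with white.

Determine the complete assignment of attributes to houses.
Solution:

House | Color | Job | Hobby | Drink
-----------------------------------
  1   | brown | writer | cooking | soda
  2   | gray | nurse | painting | tea
  3   | black | chef | reading | coffee
  4   | white | pilot | gardening | juice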